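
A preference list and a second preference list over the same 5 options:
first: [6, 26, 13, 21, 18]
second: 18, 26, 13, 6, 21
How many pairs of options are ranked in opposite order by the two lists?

6

Assign each item its position (1..5) in the first ordering, then rewrite the second ordering as that position sequence:
positions: 6→1, 26→2, 13→3, 21→4, 18→5
second ordering as positions: [5, 2, 3, 1, 4]
Discordant pairs = inversions in this position sequence.
5: 2, 3, 1, 4 → 4
2: 1 → 1
3: 1 → 1
1: 0
4: 0
Total: 4 + 1 + 1 + 0 + 0 = 6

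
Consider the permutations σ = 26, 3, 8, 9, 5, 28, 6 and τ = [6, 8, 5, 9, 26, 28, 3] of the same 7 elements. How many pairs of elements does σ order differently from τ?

Assign each item its position (1..7) in the first ordering, then rewrite the second ordering as that position sequence:
positions: 26→1, 3→2, 8→3, 9→4, 5→5, 28→6, 6→7
second ordering as positions: [7, 3, 5, 4, 1, 6, 2]
Discordant pairs = inversions in this position sequence.
7: 3, 5, 4, 1, 6, 2 → 6
3: 1, 2 → 2
5: 4, 1, 2 → 3
4: 1, 2 → 2
1: 0
6: 2 → 1
2: 0
Total: 6 + 2 + 3 + 2 + 0 + 1 + 0 = 14

Discordant pairs: 14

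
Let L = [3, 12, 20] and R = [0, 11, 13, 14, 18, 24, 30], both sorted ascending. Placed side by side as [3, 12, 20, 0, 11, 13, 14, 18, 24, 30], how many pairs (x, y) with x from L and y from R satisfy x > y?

Take each right-half value and tally the left-half values above it:
r = 0: 3, 12, 20 → 3
r = 11: 12, 20 → 2
r = 13: 20 → 1
r = 14: 20 → 1
r = 18: 20 → 1
r = 24: none → 0
r = 30: none → 0
Cross-inversions: 3 + 2 + 1 + 1 + 1 + 0 + 0 = 8

8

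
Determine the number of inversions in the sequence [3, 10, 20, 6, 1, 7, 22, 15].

10 out-of-order pairs

Sweep left to right; for each value list the smaller values that follow it:
3: 1
10: 3
20: 4
6: 1
1: 0
7: 0
22: 1
15: 0
Sum: 1 + 3 + 4 + 1 + 0 + 0 + 1 + 0 = 10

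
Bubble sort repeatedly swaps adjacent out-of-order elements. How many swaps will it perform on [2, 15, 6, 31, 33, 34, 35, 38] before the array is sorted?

1

Minimum adjacent swaps = number of inversions (each swap of adjacent out-of-order elements removes one inversion and no swap can remove more).
Count inversions — for each element, later elements that are smaller:
2: none → 0
15: 6 → 1
6: none → 0
31: none → 0
33: none → 0
34: none → 0
35: none → 0
38: none → 0
Total inversions: 0 + 1 + 0 + 0 + 0 + 0 + 0 + 0 = 1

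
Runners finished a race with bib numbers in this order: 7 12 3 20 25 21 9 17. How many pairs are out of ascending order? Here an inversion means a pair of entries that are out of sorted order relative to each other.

10 inversions

Count, for each position, how many later elements it exceeds:
7 → 3 → 1
12 → 3, 9 → 2
3 → none → 0
20 → 9, 17 → 2
25 → 21, 9, 17 → 3
21 → 9, 17 → 2
9 → none → 0
17 → none → 0
Sum: 1 + 2 + 0 + 2 + 3 + 2 + 0 + 0 = 10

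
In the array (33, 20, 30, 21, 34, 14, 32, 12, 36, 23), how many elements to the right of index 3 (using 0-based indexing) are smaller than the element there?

The element at index 3 is 21.
Elements after it: 34, 14, 32, 12, 36, 23
Those smaller than 21: 14, 12

2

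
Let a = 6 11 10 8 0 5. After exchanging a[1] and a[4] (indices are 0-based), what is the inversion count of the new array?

6

Positions 1 and 4 hold 11 and 0; after swapping, the array is [6, 0, 10, 8, 11, 5].
Sweep left to right; for each value list the smaller values that follow it:
6 → 0, 5 → 2
0 → none → 0
10 → 8, 5 → 2
8 → 5 → 1
11 → 5 → 1
5 → none → 0
Sum: 2 + 0 + 2 + 1 + 1 + 0 = 6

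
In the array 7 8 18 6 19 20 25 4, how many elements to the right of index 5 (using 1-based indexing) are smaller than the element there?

1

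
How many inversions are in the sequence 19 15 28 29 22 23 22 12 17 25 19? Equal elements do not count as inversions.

29 out-of-order pairs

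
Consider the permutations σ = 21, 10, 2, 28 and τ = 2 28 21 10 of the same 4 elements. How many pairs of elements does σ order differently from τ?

Assign each item its position (1..4) in the first ordering, then rewrite the second ordering as that position sequence:
positions: 21→1, 10→2, 2→3, 28→4
second ordering as positions: [3, 4, 1, 2]
Discordant pairs = inversions in this position sequence.
3: 1, 2 → 2
4: 1, 2 → 2
1: 0
2: 0
Total: 2 + 2 + 0 + 0 = 4

4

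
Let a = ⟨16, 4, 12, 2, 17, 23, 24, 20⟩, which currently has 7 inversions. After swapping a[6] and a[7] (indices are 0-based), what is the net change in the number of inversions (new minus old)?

Positions 6 and 7 hold 24 and 20; after swapping, the array is [16, 4, 12, 2, 17, 23, 20, 24].
Sweep left to right; for each value list the smaller values that follow it:
16 → 4, 12, 2 → 3
4 → 2 → 1
12 → 2 → 1
2 → none → 0
17 → none → 0
23 → 20 → 1
20 → none → 0
24 → none → 0
Sum: 3 + 1 + 1 + 0 + 0 + 1 + 0 + 0 = 6
Change: 6 − 7 = -1

-1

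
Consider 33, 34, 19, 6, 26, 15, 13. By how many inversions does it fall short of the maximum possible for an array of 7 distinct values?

5 inversions short

Maximum inversions for 7 distinct elements is C(7, 2) = 7·6/2 = 21.
Current inversions — for each element, count later smaller elements:
33: 5
34: 5
19: 3
6: 0
26: 2
15: 1
13: 0
Current total: 5 + 5 + 3 + 0 + 2 + 1 + 0 = 16
Shortfall: 21 − 16 = 5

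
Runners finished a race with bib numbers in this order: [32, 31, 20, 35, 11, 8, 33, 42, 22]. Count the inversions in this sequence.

Count, for each position, how many later elements it exceeds:
32 → 31, 20, 11, 8, 22 → 5
31 → 20, 11, 8, 22 → 4
20 → 11, 8 → 2
35 → 11, 8, 33, 22 → 4
11 → 8 → 1
8 → none → 0
33 → 22 → 1
42 → 22 → 1
22 → none → 0
Sum: 5 + 4 + 2 + 4 + 1 + 0 + 1 + 1 + 0 = 18

18 inversions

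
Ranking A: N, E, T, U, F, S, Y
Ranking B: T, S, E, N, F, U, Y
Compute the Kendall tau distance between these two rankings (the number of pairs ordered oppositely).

8 discordant pairs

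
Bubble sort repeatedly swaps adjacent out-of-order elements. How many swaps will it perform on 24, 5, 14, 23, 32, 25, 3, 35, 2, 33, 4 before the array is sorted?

27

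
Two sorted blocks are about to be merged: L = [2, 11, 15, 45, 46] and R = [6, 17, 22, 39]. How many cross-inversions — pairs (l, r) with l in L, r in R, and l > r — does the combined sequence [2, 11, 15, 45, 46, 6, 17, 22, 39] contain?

For each element r of the right run, count left-run elements greater than r:
r = 6: 11, 15, 45, 46 → 4
r = 17: 45, 46 → 2
r = 22: 45, 46 → 2
r = 39: 45, 46 → 2
Cross-inversions: 4 + 2 + 2 + 2 = 10

10 cross-inversions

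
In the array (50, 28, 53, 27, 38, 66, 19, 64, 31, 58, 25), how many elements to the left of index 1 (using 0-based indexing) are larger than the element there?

1

The element at index 1 is 28.
Elements before it: 50
Those larger than 28: 50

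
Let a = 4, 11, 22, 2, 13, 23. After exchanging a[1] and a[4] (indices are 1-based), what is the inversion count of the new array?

There are 3 inversions.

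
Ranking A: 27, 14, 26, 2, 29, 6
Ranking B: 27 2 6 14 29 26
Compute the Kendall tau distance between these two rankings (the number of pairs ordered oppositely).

There are 6 discordant pairs.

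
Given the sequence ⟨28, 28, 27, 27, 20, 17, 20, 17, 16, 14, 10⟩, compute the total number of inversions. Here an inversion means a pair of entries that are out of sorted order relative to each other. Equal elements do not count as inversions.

50

Count, for each position, how many later elements it exceeds:
28: 9
28: 9
27: 7
27: 7
20: 5
17: 3
20: 4
17: 3
16: 2
14: 1
10: 0
Sum: 9 + 9 + 7 + 7 + 5 + 3 + 4 + 3 + 2 + 1 + 0 = 50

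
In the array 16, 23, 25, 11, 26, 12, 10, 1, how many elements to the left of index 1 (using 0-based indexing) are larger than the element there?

The element at index 1 is 23.
Elements before it: 16
None of them are larger than 23.

0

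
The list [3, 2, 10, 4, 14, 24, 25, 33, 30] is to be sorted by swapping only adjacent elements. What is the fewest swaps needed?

Each adjacent swap fixes exactly one inversion, so the minimum swap count equals the number of inversions.
Count inversions — for each element, later elements that are smaller:
3: 2 → 1
2: none → 0
10: 4 → 1
4: none → 0
14: none → 0
24: none → 0
25: none → 0
33: 30 → 1
30: none → 0
Total inversions: 1 + 0 + 1 + 0 + 0 + 0 + 0 + 1 + 0 = 3

3 adjacent swaps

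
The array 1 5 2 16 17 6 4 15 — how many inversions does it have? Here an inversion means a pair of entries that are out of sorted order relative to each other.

Inversions: 9

For each element, count later entries that are smaller:
1: 0
5: 2
2: 0
16: 3
17: 3
6: 1
4: 0
15: 0
Sum: 0 + 2 + 0 + 3 + 3 + 1 + 0 + 0 = 9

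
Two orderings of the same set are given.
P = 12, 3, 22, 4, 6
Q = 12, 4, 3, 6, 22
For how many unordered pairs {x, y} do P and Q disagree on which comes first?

3 disagreeing pairs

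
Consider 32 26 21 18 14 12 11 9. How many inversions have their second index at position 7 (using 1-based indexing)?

The element at index 7 is 11.
Elements before it: 32, 26, 21, 18, 14, 12
Those larger than 11: 32, 26, 21, 18, 14, 12

6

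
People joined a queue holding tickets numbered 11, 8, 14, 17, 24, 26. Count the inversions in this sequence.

Inversions: 1

For each element, count later entries that are smaller:
11: 1
8: 0
14: 0
17: 0
24: 0
26: 0
Sum: 1 + 0 + 0 + 0 + 0 + 0 = 1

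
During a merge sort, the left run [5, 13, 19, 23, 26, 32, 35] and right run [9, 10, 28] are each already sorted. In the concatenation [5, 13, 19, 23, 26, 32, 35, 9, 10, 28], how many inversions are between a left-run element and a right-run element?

There are 14 split inversions.

Count, for every r in R, how many entries of L exceed r:
r = 9: 13, 19, 23, 26, 32, 35 → 6
r = 10: 13, 19, 23, 26, 32, 35 → 6
r = 28: 32, 35 → 2
Cross-inversions: 6 + 6 + 2 = 14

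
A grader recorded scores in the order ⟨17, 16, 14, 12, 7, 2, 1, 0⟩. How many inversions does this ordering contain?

28

Count, for each position, how many later elements it exceeds:
17 → 16, 14, 12, 7, 2, 1, 0 → 7
16 → 14, 12, 7, 2, 1, 0 → 6
14 → 12, 7, 2, 1, 0 → 5
12 → 7, 2, 1, 0 → 4
7 → 2, 1, 0 → 3
2 → 1, 0 → 2
1 → 0 → 1
0 → none → 0
Sum: 7 + 6 + 5 + 4 + 3 + 2 + 1 + 0 = 28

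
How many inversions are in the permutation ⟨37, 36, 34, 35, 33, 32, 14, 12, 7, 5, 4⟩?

54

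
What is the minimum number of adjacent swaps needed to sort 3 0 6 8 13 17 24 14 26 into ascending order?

3 swaps

Minimum adjacent swaps = number of inversions (each swap of adjacent out-of-order elements removes one inversion and no swap can remove more).
Count inversions — for each element, later elements that are smaller:
3: 0 → 1
0: none → 0
6: none → 0
8: none → 0
13: none → 0
17: 14 → 1
24: 14 → 1
14: none → 0
26: none → 0
Total inversions: 1 + 0 + 0 + 0 + 0 + 1 + 1 + 0 + 0 = 3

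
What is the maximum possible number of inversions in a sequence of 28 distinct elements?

378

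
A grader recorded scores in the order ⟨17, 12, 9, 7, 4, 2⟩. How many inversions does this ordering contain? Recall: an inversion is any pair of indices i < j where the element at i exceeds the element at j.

Element-by-element contributions:
17: 5
12: 4
9: 3
7: 2
4: 1
2: 0
Sum: 5 + 4 + 3 + 2 + 1 + 0 = 15

15 inversions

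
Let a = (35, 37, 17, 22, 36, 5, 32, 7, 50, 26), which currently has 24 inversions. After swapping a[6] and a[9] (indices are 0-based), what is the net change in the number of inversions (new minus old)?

-1

Positions 6 and 9 hold 32 and 26; after swapping, the array is [35, 37, 17, 22, 36, 5, 26, 7, 50, 32].
Sweep left to right; for each value list the smaller values that follow it:
35 → 17, 22, 5, 26, 7, 32 → 6
37 → 17, 22, 36, 5, 26, 7, 32 → 7
17 → 5, 7 → 2
22 → 5, 7 → 2
36 → 5, 26, 7, 32 → 4
5 → none → 0
26 → 7 → 1
7 → none → 0
50 → 32 → 1
32 → none → 0
Sum: 6 + 7 + 2 + 2 + 4 + 0 + 1 + 0 + 1 + 0 = 23
Change: 23 − 24 = -1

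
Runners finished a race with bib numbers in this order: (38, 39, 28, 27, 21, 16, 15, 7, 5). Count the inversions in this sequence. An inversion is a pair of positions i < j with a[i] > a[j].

For each element, count later entries that are smaller:
38 → 28, 27, 21, 16, 15, 7, 5 → 7
39 → 28, 27, 21, 16, 15, 7, 5 → 7
28 → 27, 21, 16, 15, 7, 5 → 6
27 → 21, 16, 15, 7, 5 → 5
21 → 16, 15, 7, 5 → 4
16 → 15, 7, 5 → 3
15 → 7, 5 → 2
7 → 5 → 1
5 → none → 0
Sum: 7 + 7 + 6 + 5 + 4 + 3 + 2 + 1 + 0 = 35

Inversions: 35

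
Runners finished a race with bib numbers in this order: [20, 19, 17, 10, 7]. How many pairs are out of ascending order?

Out-of-order pairs: 10

Out-of-order index pairs (1-indexed):
(1,2): 20 > 19
(1,3): 20 > 17
(1,4): 20 > 10
(1,5): 20 > 7
(2,3): 19 > 17
(2,4): 19 > 10
(2,5): 19 > 7
(3,4): 17 > 10
(3,5): 17 > 7
(4,5): 10 > 7
That's 10 pairs.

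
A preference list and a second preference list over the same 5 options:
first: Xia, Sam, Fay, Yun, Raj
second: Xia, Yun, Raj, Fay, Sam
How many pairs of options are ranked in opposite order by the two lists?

Assign each item its position (1..5) in the first ordering, then rewrite the second ordering as that position sequence:
positions: Xia→1, Sam→2, Fay→3, Yun→4, Raj→5
second ordering as positions: [1, 4, 5, 3, 2]
Discordant pairs = inversions in this position sequence.
1: 0
4: 3, 2 → 2
5: 3, 2 → 2
3: 2 → 1
2: 0
Total: 0 + 2 + 2 + 1 + 0 = 5

5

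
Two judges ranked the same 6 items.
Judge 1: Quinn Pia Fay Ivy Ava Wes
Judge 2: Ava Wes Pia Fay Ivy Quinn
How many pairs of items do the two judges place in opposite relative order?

Assign each item its position (1..6) in the first ordering, then rewrite the second ordering as that position sequence:
positions: Quinn→1, Pia→2, Fay→3, Ivy→4, Ava→5, Wes→6
second ordering as positions: [5, 6, 2, 3, 4, 1]
Discordant pairs = inversions in this position sequence.
5: 2, 3, 4, 1 → 4
6: 2, 3, 4, 1 → 4
2: 1 → 1
3: 1 → 1
4: 1 → 1
1: 0
Total: 4 + 4 + 1 + 1 + 1 + 0 = 11

11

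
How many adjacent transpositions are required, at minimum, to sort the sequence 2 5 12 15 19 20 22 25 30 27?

Each adjacent swap fixes exactly one inversion, so the minimum swap count equals the number of inversions.
Count inversions — for each element, later elements that are smaller:
2: none → 0
5: none → 0
12: none → 0
15: none → 0
19: none → 0
20: none → 0
22: none → 0
25: none → 0
30: 27 → 1
27: none → 0
Total inversions: 0 + 0 + 0 + 0 + 0 + 0 + 0 + 0 + 1 + 0 = 1

1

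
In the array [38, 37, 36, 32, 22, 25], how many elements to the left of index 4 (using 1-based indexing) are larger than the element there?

The element at index 4 is 32.
Elements before it: 38, 37, 36
Those larger than 32: 38, 37, 36

3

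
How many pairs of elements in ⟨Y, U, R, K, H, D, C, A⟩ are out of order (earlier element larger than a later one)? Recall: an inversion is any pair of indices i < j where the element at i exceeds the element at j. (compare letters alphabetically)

Element-by-element contributions:
Y: 7
U: 6
R: 5
K: 4
H: 3
D: 2
C: 1
A: 0
Sum: 7 + 6 + 5 + 4 + 3 + 2 + 1 + 0 = 28

Out-of-order pairs: 28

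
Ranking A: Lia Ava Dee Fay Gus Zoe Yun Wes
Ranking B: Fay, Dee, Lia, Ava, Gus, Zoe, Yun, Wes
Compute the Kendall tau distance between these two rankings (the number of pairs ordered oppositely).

Discordant pairs: 5

Assign each item its position (1..8) in the first ordering, then rewrite the second ordering as that position sequence:
positions: Lia→1, Ava→2, Dee→3, Fay→4, Gus→5, Zoe→6, Yun→7, Wes→8
second ordering as positions: [4, 3, 1, 2, 5, 6, 7, 8]
Discordant pairs = inversions in this position sequence.
4: 3, 1, 2 → 3
3: 1, 2 → 2
1: 0
2: 0
5: 0
6: 0
7: 0
8: 0
Total: 3 + 2 + 0 + 0 + 0 + 0 + 0 + 0 = 5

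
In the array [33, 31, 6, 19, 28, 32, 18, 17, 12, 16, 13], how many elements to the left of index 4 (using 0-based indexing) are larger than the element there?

2

The element at index 4 is 28.
Elements before it: 33, 31, 6, 19
Those larger than 28: 33, 31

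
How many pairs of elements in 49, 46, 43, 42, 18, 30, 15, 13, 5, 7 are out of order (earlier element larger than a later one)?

43 out-of-order pairs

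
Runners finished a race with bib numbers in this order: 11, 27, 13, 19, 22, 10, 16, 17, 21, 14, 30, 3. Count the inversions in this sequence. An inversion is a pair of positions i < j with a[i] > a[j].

Element-by-element contributions:
11: 2
27: 9
13: 2
19: 5
22: 6
10: 1
16: 2
17: 2
21: 2
14: 1
30: 1
3: 0
Sum: 2 + 9 + 2 + 5 + 6 + 1 + 2 + 2 + 2 + 1 + 1 + 0 = 33

33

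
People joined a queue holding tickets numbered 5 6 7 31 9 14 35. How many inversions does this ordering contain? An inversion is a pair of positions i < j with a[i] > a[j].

There are 2 out-of-order pairs.

For each element, count later entries that are smaller:
5: 0
6: 0
7: 0
31: 2
9: 0
14: 0
35: 0
Sum: 0 + 0 + 0 + 2 + 0 + 0 + 0 = 2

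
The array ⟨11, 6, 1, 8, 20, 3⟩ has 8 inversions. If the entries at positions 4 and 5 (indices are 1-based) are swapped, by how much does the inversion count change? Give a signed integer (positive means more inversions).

Positions 4 and 5 hold 8 and 20; after swapping, the array is [11, 6, 1, 20, 8, 3].
For each element, count later entries that are smaller:
11 → 6, 1, 8, 3 → 4
6 → 1, 3 → 2
1 → none → 0
20 → 8, 3 → 2
8 → 3 → 1
3 → none → 0
Sum: 4 + 2 + 0 + 2 + 1 + 0 = 9
Change: 9 − 8 = +1

+1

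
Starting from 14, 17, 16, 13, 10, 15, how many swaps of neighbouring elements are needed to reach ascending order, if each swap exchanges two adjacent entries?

10

Each adjacent swap fixes exactly one inversion, so the minimum swap count equals the number of inversions.
Count inversions — for each element, later elements that are smaller:
14: 13, 10 → 2
17: 16, 13, 10, 15 → 4
16: 13, 10, 15 → 3
13: 10 → 1
10: none → 0
15: none → 0
Total inversions: 2 + 4 + 3 + 1 + 0 + 0 = 10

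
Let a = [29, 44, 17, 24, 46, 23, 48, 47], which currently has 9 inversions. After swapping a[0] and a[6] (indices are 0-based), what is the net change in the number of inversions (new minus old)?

Positions 0 and 6 hold 29 and 48; after swapping, the array is [48, 44, 17, 24, 46, 23, 29, 47].
For each element, count later entries that are smaller:
48: 7
44: 4
17: 0
24: 1
46: 2
23: 0
29: 0
47: 0
Sum: 7 + 4 + 0 + 1 + 2 + 0 + 0 + 0 = 14
Change: 14 − 9 = +5

+5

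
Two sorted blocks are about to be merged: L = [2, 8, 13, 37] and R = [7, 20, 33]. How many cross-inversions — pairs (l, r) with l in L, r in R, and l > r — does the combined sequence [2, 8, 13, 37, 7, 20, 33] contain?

Take each right-half value and tally the left-half values above it:
r = 7: 8, 13, 37 → 3
r = 20: 37 → 1
r = 33: 37 → 1
Cross-inversions: 3 + 1 + 1 = 5

5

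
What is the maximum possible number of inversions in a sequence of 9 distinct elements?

36 inversions

A reversed (strictly descending) arrangement makes every pair an inversion, giving C(9, 2) inversions.
C(9, 2) = 9·8/2 = 36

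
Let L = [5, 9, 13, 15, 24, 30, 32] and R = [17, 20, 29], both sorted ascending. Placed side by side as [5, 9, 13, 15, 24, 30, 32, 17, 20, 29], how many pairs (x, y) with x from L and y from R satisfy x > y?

8

Count, for every r in R, how many entries of L exceed r:
r = 17: 24, 30, 32 → 3
r = 20: 24, 30, 32 → 3
r = 29: 30, 32 → 2
Cross-inversions: 3 + 3 + 2 = 8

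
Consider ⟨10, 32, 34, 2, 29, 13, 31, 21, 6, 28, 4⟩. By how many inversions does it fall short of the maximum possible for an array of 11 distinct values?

21

Maximum inversions for 11 distinct elements is C(11, 2) = 11·10/2 = 55.
Current inversions — for each element, count later smaller elements:
10: 3
32: 8
34: 8
2: 0
29: 5
13: 2
31: 4
21: 2
6: 1
28: 1
4: 0
Current total: 3 + 8 + 8 + 0 + 5 + 2 + 4 + 2 + 1 + 1 + 0 = 34
Shortfall: 55 − 34 = 21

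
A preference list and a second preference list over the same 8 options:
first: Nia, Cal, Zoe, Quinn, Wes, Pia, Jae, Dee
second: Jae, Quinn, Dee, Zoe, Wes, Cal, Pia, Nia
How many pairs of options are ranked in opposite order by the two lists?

20

Assign each item its position (1..8) in the first ordering, then rewrite the second ordering as that position sequence:
positions: Nia→1, Cal→2, Zoe→3, Quinn→4, Wes→5, Pia→6, Jae→7, Dee→8
second ordering as positions: [7, 4, 8, 3, 5, 2, 6, 1]
Discordant pairs = inversions in this position sequence.
7: 4, 3, 5, 2, 6, 1 → 6
4: 3, 2, 1 → 3
8: 3, 5, 2, 6, 1 → 5
3: 2, 1 → 2
5: 2, 1 → 2
2: 1 → 1
6: 1 → 1
1: 0
Total: 6 + 3 + 5 + 2 + 2 + 1 + 1 + 0 = 20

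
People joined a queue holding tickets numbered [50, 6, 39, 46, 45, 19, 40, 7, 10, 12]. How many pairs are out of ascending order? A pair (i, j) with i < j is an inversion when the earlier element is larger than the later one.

For each element, count later entries that are smaller:
50 → 6, 39, 46, 45, 19, 40, 7, 10, 12 → 9
6 → none → 0
39 → 19, 7, 10, 12 → 4
46 → 45, 19, 40, 7, 10, 12 → 6
45 → 19, 40, 7, 10, 12 → 5
19 → 7, 10, 12 → 3
40 → 7, 10, 12 → 3
7 → none → 0
10 → none → 0
12 → none → 0
Sum: 9 + 0 + 4 + 6 + 5 + 3 + 3 + 0 + 0 + 0 = 30

30 inversions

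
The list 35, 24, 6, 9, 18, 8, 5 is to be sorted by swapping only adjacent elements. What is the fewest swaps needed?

17

The minimum number of adjacent swaps to sort an array equals its inversion count, since every such swap removes exactly one inversion.
Count inversions — for each element, later elements that are smaller:
35: 24, 6, 9, 18, 8, 5 → 6
24: 6, 9, 18, 8, 5 → 5
6: 5 → 1
9: 8, 5 → 2
18: 8, 5 → 2
8: 5 → 1
5: none → 0
Total inversions: 6 + 5 + 1 + 2 + 2 + 1 + 0 = 17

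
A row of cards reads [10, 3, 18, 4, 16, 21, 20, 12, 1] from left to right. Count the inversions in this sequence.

Sweep left to right; for each value list the smaller values that follow it:
10 → 3, 4, 1 → 3
3 → 1 → 1
18 → 4, 16, 12, 1 → 4
4 → 1 → 1
16 → 12, 1 → 2
21 → 20, 12, 1 → 3
20 → 12, 1 → 2
12 → 1 → 1
1 → none → 0
Sum: 3 + 1 + 4 + 1 + 2 + 3 + 2 + 1 + 0 = 17

There are 17 inversions.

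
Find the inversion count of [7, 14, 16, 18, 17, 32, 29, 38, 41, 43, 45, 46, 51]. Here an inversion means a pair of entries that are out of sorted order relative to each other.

For each element, count later entries that are smaller:
7: 0
14: 0
16: 0
18: 1
17: 0
32: 1
29: 0
38: 0
41: 0
43: 0
45: 0
46: 0
51: 0
Sum: 0 + 0 + 0 + 1 + 0 + 1 + 0 + 0 + 0 + 0 + 0 + 0 + 0 = 2

2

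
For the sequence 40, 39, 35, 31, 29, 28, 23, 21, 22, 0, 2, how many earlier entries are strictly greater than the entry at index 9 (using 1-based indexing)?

7

The element at index 9 is 22.
Elements before it: 40, 39, 35, 31, 29, 28, 23, 21
Those larger than 22: 40, 39, 35, 31, 29, 28, 23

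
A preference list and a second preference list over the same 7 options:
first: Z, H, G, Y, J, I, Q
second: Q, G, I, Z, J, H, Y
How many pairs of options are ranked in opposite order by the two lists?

Assign each item its position (1..7) in the first ordering, then rewrite the second ordering as that position sequence:
positions: Z→1, H→2, G→3, Y→4, J→5, I→6, Q→7
second ordering as positions: [7, 3, 6, 1, 5, 2, 4]
Discordant pairs = inversions in this position sequence.
7: 3, 6, 1, 5, 2, 4 → 6
3: 1, 2 → 2
6: 1, 5, 2, 4 → 4
1: 0
5: 2, 4 → 2
2: 0
4: 0
Total: 6 + 2 + 4 + 0 + 2 + 0 + 0 = 14

14 pairs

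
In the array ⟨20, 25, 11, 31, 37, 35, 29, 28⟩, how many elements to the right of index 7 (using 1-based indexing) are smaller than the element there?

The element at index 7 is 29.
Elements after it: 28
Those smaller than 29: 28

1 such element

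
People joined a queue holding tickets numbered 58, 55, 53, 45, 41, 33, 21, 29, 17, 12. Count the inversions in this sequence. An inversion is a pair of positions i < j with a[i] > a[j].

Count, for each position, how many later elements it exceeds:
58 → 55, 53, 45, 41, 33, 21, 29, 17, 12 → 9
55 → 53, 45, 41, 33, 21, 29, 17, 12 → 8
53 → 45, 41, 33, 21, 29, 17, 12 → 7
45 → 41, 33, 21, 29, 17, 12 → 6
41 → 33, 21, 29, 17, 12 → 5
33 → 21, 29, 17, 12 → 4
21 → 17, 12 → 2
29 → 17, 12 → 2
17 → 12 → 1
12 → none → 0
Sum: 9 + 8 + 7 + 6 + 5 + 4 + 2 + 2 + 1 + 0 = 44

44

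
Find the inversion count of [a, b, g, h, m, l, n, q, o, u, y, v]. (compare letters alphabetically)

Element-by-element contributions:
a → none → 0
b → none → 0
g → none → 0
h → none → 0
m → l → 1
l → none → 0
n → none → 0
q → o → 1
o → none → 0
u → none → 0
y → v → 1
v → none → 0
Sum: 0 + 0 + 0 + 0 + 1 + 0 + 0 + 1 + 0 + 0 + 1 + 0 = 3

There are 3 inversions.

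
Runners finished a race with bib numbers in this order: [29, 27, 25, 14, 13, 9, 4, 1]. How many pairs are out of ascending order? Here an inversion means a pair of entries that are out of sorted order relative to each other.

Inversions: 28

Sweep left to right; for each value list the smaller values that follow it:
29 → 27, 25, 14, 13, 9, 4, 1 → 7
27 → 25, 14, 13, 9, 4, 1 → 6
25 → 14, 13, 9, 4, 1 → 5
14 → 13, 9, 4, 1 → 4
13 → 9, 4, 1 → 3
9 → 4, 1 → 2
4 → 1 → 1
1 → none → 0
Sum: 7 + 6 + 5 + 4 + 3 + 2 + 1 + 0 = 28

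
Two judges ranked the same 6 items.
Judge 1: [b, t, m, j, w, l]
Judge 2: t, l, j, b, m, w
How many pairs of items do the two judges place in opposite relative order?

7 discordant pairs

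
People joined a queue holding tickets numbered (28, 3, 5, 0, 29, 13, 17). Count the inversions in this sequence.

9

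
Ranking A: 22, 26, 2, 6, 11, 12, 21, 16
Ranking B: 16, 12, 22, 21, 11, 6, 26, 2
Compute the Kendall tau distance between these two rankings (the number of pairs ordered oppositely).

Assign each item its position (1..8) in the first ordering, then rewrite the second ordering as that position sequence:
positions: 22→1, 26→2, 2→3, 6→4, 11→5, 12→6, 21→7, 16→8
second ordering as positions: [8, 6, 1, 7, 5, 4, 2, 3]
Discordant pairs = inversions in this position sequence.
8: 6, 1, 7, 5, 4, 2, 3 → 7
6: 1, 5, 4, 2, 3 → 5
1: 0
7: 5, 4, 2, 3 → 4
5: 4, 2, 3 → 3
4: 2, 3 → 2
2: 0
3: 0
Total: 7 + 5 + 0 + 4 + 3 + 2 + 0 + 0 = 21

21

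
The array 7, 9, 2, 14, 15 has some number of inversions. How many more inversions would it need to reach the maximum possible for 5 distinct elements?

Maximum inversions for 5 distinct elements is C(5, 2) = 5·4/2 = 10.
Current inversions — for each element, count later smaller elements:
7: 1
9: 1
2: 0
14: 0
15: 0
Current total: 1 + 1 + 0 + 0 + 0 = 2
Shortfall: 10 − 2 = 8

8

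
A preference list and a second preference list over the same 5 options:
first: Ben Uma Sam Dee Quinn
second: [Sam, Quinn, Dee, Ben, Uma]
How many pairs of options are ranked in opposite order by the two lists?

7

Assign each item its position (1..5) in the first ordering, then rewrite the second ordering as that position sequence:
positions: Ben→1, Uma→2, Sam→3, Dee→4, Quinn→5
second ordering as positions: [3, 5, 4, 1, 2]
Discordant pairs = inversions in this position sequence.
3: 1, 2 → 2
5: 4, 1, 2 → 3
4: 1, 2 → 2
1: 0
2: 0
Total: 2 + 3 + 2 + 0 + 0 = 7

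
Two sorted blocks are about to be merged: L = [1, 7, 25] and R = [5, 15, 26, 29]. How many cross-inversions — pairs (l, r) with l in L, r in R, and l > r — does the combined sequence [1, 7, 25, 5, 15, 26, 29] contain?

For each element r of the right run, count left-run elements greater than r:
r = 5: 7, 25 → 2
r = 15: 25 → 1
r = 26: none → 0
r = 29: none → 0
Cross-inversions: 2 + 1 + 0 + 0 = 3

There are 3 split inversions.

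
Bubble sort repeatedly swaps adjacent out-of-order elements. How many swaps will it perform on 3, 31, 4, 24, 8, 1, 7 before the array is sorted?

There are 12 adjacent swaps.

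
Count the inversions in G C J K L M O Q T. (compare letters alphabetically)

1 inversion

Element-by-element contributions:
G: 1
C: 0
J: 0
K: 0
L: 0
M: 0
O: 0
Q: 0
T: 0
Sum: 1 + 0 + 0 + 0 + 0 + 0 + 0 + 0 + 0 = 1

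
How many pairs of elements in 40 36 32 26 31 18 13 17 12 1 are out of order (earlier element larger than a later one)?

Sweep left to right; for each value list the smaller values that follow it:
40 → 36, 32, 26, 31, 18, 13, 17, 12, 1 → 9
36 → 32, 26, 31, 18, 13, 17, 12, 1 → 8
32 → 26, 31, 18, 13, 17, 12, 1 → 7
26 → 18, 13, 17, 12, 1 → 5
31 → 18, 13, 17, 12, 1 → 5
18 → 13, 17, 12, 1 → 4
13 → 12, 1 → 2
17 → 12, 1 → 2
12 → 1 → 1
1 → none → 0
Sum: 9 + 8 + 7 + 5 + 5 + 4 + 2 + 2 + 1 + 0 = 43

There are 43 inversions.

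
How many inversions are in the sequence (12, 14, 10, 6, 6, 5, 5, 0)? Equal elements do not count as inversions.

25 inversions

For each element, count later entries that are smaller:
12: 6
14: 6
10: 5
6: 3
6: 3
5: 1
5: 1
0: 0
Sum: 6 + 6 + 5 + 3 + 3 + 1 + 1 + 0 = 25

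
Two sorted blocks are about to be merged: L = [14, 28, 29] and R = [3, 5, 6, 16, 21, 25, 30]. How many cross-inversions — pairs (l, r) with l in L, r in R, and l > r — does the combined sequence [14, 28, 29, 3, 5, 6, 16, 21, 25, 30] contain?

Count, for every r in R, how many entries of L exceed r:
r = 3: 14, 28, 29 → 3
r = 5: 14, 28, 29 → 3
r = 6: 14, 28, 29 → 3
r = 16: 28, 29 → 2
r = 21: 28, 29 → 2
r = 25: 28, 29 → 2
r = 30: none → 0
Cross-inversions: 3 + 3 + 3 + 2 + 2 + 2 + 0 = 15

15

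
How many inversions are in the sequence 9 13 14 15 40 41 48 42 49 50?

Count, for each position, how many later elements it exceeds:
9 → none → 0
13 → none → 0
14 → none → 0
15 → none → 0
40 → none → 0
41 → none → 0
48 → 42 → 1
42 → none → 0
49 → none → 0
50 → none → 0
Sum: 0 + 0 + 0 + 0 + 0 + 0 + 1 + 0 + 0 + 0 = 1

1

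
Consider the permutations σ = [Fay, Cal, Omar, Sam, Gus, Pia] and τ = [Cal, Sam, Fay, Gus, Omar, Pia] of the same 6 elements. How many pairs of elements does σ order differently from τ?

4

Assign each item its position (1..6) in the first ordering, then rewrite the second ordering as that position sequence:
positions: Fay→1, Cal→2, Omar→3, Sam→4, Gus→5, Pia→6
second ordering as positions: [2, 4, 1, 5, 3, 6]
Discordant pairs = inversions in this position sequence.
2: 1 → 1
4: 1, 3 → 2
1: 0
5: 3 → 1
3: 0
6: 0
Total: 1 + 2 + 0 + 1 + 0 + 0 = 4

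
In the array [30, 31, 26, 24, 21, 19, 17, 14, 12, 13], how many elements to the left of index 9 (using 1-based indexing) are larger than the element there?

The element at index 9 is 12.
Elements before it: 30, 31, 26, 24, 21, 19, 17, 14
Those larger than 12: 30, 31, 26, 24, 21, 19, 17, 14

8 such elements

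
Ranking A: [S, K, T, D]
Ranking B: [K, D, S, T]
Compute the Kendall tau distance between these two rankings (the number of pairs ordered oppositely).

There are 3 discordant pairs.

Assign each item its position (1..4) in the first ordering, then rewrite the second ordering as that position sequence:
positions: S→1, K→2, T→3, D→4
second ordering as positions: [2, 4, 1, 3]
Discordant pairs = inversions in this position sequence.
2: 1 → 1
4: 1, 3 → 2
1: 0
3: 0
Total: 1 + 2 + 0 + 0 = 3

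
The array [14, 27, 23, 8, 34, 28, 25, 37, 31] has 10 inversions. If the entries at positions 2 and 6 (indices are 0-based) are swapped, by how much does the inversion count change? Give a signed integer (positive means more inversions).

+1

Positions 2 and 6 hold 23 and 25; after swapping, the array is [14, 27, 25, 8, 34, 28, 23, 37, 31].
Sweep left to right; for each value list the smaller values that follow it:
14 → 8 → 1
27 → 25, 8, 23 → 3
25 → 8, 23 → 2
8 → none → 0
34 → 28, 23, 31 → 3
28 → 23 → 1
23 → none → 0
37 → 31 → 1
31 → none → 0
Sum: 1 + 3 + 2 + 0 + 3 + 1 + 0 + 1 + 0 = 11
Change: 11 − 10 = +1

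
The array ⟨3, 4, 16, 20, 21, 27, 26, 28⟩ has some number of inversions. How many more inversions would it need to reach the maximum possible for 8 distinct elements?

Maximum inversions for 8 distinct elements is C(8, 2) = 8·7/2 = 28.
Current inversions — for each element, count later smaller elements:
3: 0
4: 0
16: 0
20: 0
21: 0
27: 1
26: 0
28: 0
Current total: 0 + 0 + 0 + 0 + 0 + 1 + 0 + 0 = 1
Shortfall: 28 − 1 = 27

27 inversions short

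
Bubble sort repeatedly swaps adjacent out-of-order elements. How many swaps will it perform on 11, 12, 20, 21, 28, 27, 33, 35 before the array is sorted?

1 adjacent swap

Minimum adjacent swaps = number of inversions (each swap of adjacent out-of-order elements removes one inversion and no swap can remove more).
Count inversions — for each element, later elements that are smaller:
11: none → 0
12: none → 0
20: none → 0
21: none → 0
28: 27 → 1
27: none → 0
33: none → 0
35: none → 0
Total inversions: 0 + 0 + 0 + 0 + 1 + 0 + 0 + 0 = 1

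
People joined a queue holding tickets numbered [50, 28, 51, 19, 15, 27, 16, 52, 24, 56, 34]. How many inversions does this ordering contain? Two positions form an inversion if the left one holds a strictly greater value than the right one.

Element-by-element contributions:
50 → 28, 19, 15, 27, 16, 24, 34 → 7
28 → 19, 15, 27, 16, 24 → 5
51 → 19, 15, 27, 16, 24, 34 → 6
19 → 15, 16 → 2
15 → none → 0
27 → 16, 24 → 2
16 → none → 0
52 → 24, 34 → 2
24 → none → 0
56 → 34 → 1
34 → none → 0
Sum: 7 + 5 + 6 + 2 + 0 + 2 + 0 + 2 + 0 + 1 + 0 = 25

25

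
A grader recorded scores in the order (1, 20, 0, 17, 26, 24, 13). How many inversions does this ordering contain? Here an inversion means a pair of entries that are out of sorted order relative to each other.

Sweep left to right; for each value list the smaller values that follow it:
1 → 0 → 1
20 → 0, 17, 13 → 3
0 → none → 0
17 → 13 → 1
26 → 24, 13 → 2
24 → 13 → 1
13 → none → 0
Sum: 1 + 3 + 0 + 1 + 2 + 1 + 0 = 8

8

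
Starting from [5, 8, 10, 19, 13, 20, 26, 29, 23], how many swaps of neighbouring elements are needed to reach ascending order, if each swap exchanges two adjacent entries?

3 swaps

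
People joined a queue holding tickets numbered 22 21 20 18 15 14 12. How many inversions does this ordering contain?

21 inversions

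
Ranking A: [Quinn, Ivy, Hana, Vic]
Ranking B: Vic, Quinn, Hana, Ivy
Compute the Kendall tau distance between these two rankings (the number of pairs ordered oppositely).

There are 4 discordant pairs.

Assign each item its position (1..4) in the first ordering, then rewrite the second ordering as that position sequence:
positions: Quinn→1, Ivy→2, Hana→3, Vic→4
second ordering as positions: [4, 1, 3, 2]
Discordant pairs = inversions in this position sequence.
4: 1, 3, 2 → 3
1: 0
3: 2 → 1
2: 0
Total: 3 + 0 + 1 + 0 = 4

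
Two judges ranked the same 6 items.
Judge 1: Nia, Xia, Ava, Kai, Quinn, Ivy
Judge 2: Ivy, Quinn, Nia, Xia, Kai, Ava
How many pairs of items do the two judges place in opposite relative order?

Assign each item its position (1..6) in the first ordering, then rewrite the second ordering as that position sequence:
positions: Nia→1, Xia→2, Ava→3, Kai→4, Quinn→5, Ivy→6
second ordering as positions: [6, 5, 1, 2, 4, 3]
Discordant pairs = inversions in this position sequence.
6: 5, 1, 2, 4, 3 → 5
5: 1, 2, 4, 3 → 4
1: 0
2: 0
4: 3 → 1
3: 0
Total: 5 + 4 + 0 + 0 + 1 + 0 = 10

10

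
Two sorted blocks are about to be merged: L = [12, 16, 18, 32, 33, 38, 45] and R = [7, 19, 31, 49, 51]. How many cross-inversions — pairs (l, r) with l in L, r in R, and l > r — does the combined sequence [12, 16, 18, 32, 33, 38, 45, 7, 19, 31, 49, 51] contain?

15 cross-inversions

Count, for every r in R, how many entries of L exceed r:
r = 7: 12, 16, 18, 32, 33, 38, 45 → 7
r = 19: 32, 33, 38, 45 → 4
r = 31: 32, 33, 38, 45 → 4
r = 49: none → 0
r = 51: none → 0
Cross-inversions: 7 + 4 + 4 + 0 + 0 = 15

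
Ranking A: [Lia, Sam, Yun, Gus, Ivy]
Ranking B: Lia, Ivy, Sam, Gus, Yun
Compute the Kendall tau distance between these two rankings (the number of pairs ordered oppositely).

Assign each item its position (1..5) in the first ordering, then rewrite the second ordering as that position sequence:
positions: Lia→1, Sam→2, Yun→3, Gus→4, Ivy→5
second ordering as positions: [1, 5, 2, 4, 3]
Discordant pairs = inversions in this position sequence.
1: 0
5: 2, 4, 3 → 3
2: 0
4: 3 → 1
3: 0
Total: 0 + 3 + 0 + 1 + 0 = 4

4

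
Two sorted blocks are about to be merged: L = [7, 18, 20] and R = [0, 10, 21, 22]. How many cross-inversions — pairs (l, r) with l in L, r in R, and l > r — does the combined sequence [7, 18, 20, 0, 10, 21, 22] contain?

5

Count, for every r in R, how many entries of L exceed r:
r = 0: 7, 18, 20 → 3
r = 10: 18, 20 → 2
r = 21: none → 0
r = 22: none → 0
Cross-inversions: 3 + 2 + 0 + 0 = 5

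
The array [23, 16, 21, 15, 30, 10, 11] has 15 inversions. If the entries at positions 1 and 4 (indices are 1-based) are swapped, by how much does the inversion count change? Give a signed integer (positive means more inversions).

-5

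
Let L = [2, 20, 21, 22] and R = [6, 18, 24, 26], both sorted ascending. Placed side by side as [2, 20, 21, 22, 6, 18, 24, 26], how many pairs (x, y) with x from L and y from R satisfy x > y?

Take each right-half value and tally the left-half values above it:
r = 6: 20, 21, 22 → 3
r = 18: 20, 21, 22 → 3
r = 24: none → 0
r = 26: none → 0
Cross-inversions: 3 + 3 + 0 + 0 = 6

Cross-inversions: 6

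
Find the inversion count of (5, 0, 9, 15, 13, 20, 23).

For each element, count later entries that are smaller:
5: 1
0: 0
9: 0
15: 1
13: 0
20: 0
23: 0
Sum: 1 + 0 + 0 + 1 + 0 + 0 + 0 = 2

2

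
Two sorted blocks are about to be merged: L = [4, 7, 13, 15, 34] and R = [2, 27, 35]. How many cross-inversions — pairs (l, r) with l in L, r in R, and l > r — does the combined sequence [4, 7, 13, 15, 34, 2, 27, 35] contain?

6

For each element r of the right run, count left-run elements greater than r:
r = 2: 4, 7, 13, 15, 34 → 5
r = 27: 34 → 1
r = 35: none → 0
Cross-inversions: 5 + 1 + 0 = 6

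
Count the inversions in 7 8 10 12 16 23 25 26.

For each element, count later entries that are smaller:
7 → none → 0
8 → none → 0
10 → none → 0
12 → none → 0
16 → none → 0
23 → none → 0
25 → none → 0
26 → none → 0
Sum: 0 + 0 + 0 + 0 + 0 + 0 + 0 + 0 = 0

0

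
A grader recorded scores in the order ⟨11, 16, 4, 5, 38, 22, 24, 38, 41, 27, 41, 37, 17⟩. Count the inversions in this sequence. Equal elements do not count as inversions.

21

Sweep left to right; for each value list the smaller values that follow it:
11: 2
16: 2
4: 0
5: 0
38: 5
22: 1
24: 1
38: 3
41: 3
27: 1
41: 2
37: 1
17: 0
Sum: 2 + 2 + 0 + 0 + 5 + 1 + 1 + 3 + 3 + 1 + 2 + 1 + 0 = 21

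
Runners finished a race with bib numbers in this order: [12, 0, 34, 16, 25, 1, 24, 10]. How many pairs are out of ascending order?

Count, for each position, how many later elements it exceeds:
12: 3
0: 0
34: 5
16: 2
25: 3
1: 0
24: 1
10: 0
Sum: 3 + 0 + 5 + 2 + 3 + 0 + 1 + 0 = 14

14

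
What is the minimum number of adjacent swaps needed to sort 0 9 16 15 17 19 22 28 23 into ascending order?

2 adjacent swaps

Minimum adjacent swaps = number of inversions (each swap of adjacent out-of-order elements removes one inversion and no swap can remove more).
Count inversions — for each element, later elements that are smaller:
0: none → 0
9: none → 0
16: 15 → 1
15: none → 0
17: none → 0
19: none → 0
22: none → 0
28: 23 → 1
23: none → 0
Total inversions: 0 + 0 + 1 + 0 + 0 + 0 + 0 + 1 + 0 = 2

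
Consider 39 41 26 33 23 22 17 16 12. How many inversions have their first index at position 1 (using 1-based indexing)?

7

The element at index 1 is 39.
Elements after it: 41, 26, 33, 23, 22, 17, 16, 12
Those smaller than 39: 26, 33, 23, 22, 17, 16, 12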